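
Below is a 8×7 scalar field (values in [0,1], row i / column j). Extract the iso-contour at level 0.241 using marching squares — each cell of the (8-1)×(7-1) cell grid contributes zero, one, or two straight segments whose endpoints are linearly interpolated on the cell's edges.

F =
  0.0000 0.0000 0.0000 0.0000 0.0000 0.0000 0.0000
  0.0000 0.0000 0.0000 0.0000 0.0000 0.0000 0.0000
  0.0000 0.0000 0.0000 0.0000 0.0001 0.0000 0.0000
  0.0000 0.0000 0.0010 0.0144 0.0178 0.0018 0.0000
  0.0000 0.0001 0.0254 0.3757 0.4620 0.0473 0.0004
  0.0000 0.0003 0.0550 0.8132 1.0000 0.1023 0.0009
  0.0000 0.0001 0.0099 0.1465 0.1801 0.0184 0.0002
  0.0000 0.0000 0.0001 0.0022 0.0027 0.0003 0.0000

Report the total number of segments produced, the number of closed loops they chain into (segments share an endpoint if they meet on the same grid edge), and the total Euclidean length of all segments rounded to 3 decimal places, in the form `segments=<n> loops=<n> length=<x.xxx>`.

cell (3,2): code 0100 → (3.627,3.000)–(4.000,2.615)
cell (3,3): code 1100 → (3.502,4.000)–(3.627,3.000)
cell (3,4): code 1000 → (4.000,4.533)–(3.502,4.000)
cell (4,2): code 0110 → (4.000,2.615)–(5.000,2.245)
cell (4,4): code 1001 → (5.000,4.845)–(4.000,4.533)
cell (5,2): code 0010 → (5.000,2.245)–(5.858,3.000)
cell (5,3): code 0011 → (5.858,3.000)–(5.926,4.000)
cell (5,4): code 0001 → (5.926,4.000)–(5.000,4.845)
total: 8 segments, chained into 1 closed loop(s), length Σ = 7.785285

segments=8 loops=1 length=7.785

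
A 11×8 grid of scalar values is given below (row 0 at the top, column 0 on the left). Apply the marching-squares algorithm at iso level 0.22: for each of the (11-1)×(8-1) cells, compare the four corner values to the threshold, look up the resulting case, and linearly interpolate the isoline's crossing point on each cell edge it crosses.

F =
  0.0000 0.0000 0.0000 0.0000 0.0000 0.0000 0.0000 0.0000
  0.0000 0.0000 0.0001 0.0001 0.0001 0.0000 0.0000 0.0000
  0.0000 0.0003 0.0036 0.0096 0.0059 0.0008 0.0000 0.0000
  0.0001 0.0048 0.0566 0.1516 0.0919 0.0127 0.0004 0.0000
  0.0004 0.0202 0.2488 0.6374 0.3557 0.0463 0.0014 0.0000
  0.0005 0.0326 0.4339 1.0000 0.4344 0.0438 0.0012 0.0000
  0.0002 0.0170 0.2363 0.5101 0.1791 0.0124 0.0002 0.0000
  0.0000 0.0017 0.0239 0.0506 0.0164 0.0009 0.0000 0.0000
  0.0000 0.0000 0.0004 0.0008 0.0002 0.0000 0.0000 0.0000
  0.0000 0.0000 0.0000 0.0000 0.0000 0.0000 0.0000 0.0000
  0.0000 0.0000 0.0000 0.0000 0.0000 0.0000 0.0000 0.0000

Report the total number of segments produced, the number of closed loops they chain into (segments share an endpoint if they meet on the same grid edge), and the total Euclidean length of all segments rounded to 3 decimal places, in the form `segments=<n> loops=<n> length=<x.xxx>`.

segments=12 loops=1 length=9.878

cell (3,1): code 0100 → (3.850,2.000)–(4.000,1.874)
cell (3,2): code 1100 → (3.141,3.000)–(3.850,2.000)
cell (3,3): code 1100 → (3.486,4.000)–(3.141,3.000)
cell (3,4): code 1000 → (4.000,4.439)–(3.486,4.000)
cell (4,1): code 0110 → (4.000,1.874)–(5.000,1.467)
cell (4,4): code 1001 → (5.000,4.549)–(4.000,4.439)
cell (5,1): code 0110 → (5.000,1.467)–(6.000,1.926)
cell (5,3): code 1011 → (6.000,3.876)–(5.840,4.000)
cell (5,4): code 0001 → (5.840,4.000)–(5.000,4.549)
cell (6,1): code 0010 → (6.000,1.926)–(6.077,2.000)
cell (6,2): code 0011 → (6.077,2.000)–(6.631,3.000)
cell (6,3): code 0001 → (6.631,3.000)–(6.000,3.876)
total: 12 segments, chained into 1 closed loop(s), length Σ = 9.877566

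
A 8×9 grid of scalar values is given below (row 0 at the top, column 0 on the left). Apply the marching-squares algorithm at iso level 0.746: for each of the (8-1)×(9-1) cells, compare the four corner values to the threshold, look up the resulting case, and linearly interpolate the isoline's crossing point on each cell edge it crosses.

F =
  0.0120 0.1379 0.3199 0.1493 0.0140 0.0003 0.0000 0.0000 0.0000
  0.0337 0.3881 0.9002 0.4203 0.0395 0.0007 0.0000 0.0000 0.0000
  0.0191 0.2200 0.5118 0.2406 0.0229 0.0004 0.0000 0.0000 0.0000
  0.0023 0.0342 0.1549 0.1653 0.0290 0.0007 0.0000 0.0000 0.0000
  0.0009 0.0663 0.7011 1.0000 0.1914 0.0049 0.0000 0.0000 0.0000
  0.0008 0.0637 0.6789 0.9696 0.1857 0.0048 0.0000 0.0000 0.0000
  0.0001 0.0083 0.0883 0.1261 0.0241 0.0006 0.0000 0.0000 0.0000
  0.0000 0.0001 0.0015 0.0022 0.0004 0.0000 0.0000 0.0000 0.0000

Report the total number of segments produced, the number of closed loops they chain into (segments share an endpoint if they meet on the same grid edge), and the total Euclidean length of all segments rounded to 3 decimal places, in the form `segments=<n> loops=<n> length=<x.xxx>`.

segments=10 loops=2 length=6.374

cell (0,1): code 0100 → (0.734,2.000)–(1.000,1.699)
cell (0,2): code 1000 → (1.000,2.321)–(0.734,2.000)
cell (1,1): code 0010 → (1.000,1.699)–(1.397,2.000)
cell (1,2): code 0001 → (1.397,2.000)–(1.000,2.321)
cell (3,2): code 0100 → (3.696,3.000)–(4.000,2.150)
cell (3,3): code 1000 → (4.000,3.314)–(3.696,3.000)
cell (4,2): code 0110 → (4.000,2.150)–(5.000,2.231)
cell (4,3): code 1001 → (5.000,3.285)–(4.000,3.314)
cell (5,2): code 0010 → (5.000,2.231)–(5.265,3.000)
cell (5,3): code 0001 → (5.265,3.000)–(5.000,3.285)
total: 10 segments, chained into 2 closed loop(s), length Σ = 6.374195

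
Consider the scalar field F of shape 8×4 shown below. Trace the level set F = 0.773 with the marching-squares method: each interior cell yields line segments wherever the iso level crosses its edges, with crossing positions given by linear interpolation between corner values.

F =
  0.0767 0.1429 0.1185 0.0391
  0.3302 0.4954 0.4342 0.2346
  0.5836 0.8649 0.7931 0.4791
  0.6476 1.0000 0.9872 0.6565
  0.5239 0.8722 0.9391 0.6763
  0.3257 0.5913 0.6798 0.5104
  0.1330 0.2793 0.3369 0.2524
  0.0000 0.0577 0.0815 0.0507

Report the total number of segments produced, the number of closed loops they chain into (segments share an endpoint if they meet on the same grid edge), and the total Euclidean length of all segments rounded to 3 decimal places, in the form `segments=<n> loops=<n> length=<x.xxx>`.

cell (1,0): code 0100 → (1.751,1.000)–(2.000,0.673)
cell (1,1): code 1100 → (1.944,2.000)–(1.751,1.000)
cell (1,2): code 1000 → (2.000,2.064)–(1.944,2.000)
cell (2,0): code 0110 → (2.000,0.673)–(3.000,0.356)
cell (2,2): code 1001 → (3.000,2.648)–(2.000,2.064)
cell (3,0): code 0110 → (3.000,0.356)–(4.000,0.715)
cell (3,2): code 1001 → (4.000,2.632)–(3.000,2.648)
cell (4,0): code 0010 → (4.000,0.715)–(4.353,1.000)
cell (4,1): code 0011 → (4.353,1.000)–(4.641,2.000)
cell (4,2): code 0001 → (4.641,2.000)–(4.000,2.632)
total: 10 segments, chained into 1 closed loop(s), length Σ = 8.177913

segments=10 loops=1 length=8.178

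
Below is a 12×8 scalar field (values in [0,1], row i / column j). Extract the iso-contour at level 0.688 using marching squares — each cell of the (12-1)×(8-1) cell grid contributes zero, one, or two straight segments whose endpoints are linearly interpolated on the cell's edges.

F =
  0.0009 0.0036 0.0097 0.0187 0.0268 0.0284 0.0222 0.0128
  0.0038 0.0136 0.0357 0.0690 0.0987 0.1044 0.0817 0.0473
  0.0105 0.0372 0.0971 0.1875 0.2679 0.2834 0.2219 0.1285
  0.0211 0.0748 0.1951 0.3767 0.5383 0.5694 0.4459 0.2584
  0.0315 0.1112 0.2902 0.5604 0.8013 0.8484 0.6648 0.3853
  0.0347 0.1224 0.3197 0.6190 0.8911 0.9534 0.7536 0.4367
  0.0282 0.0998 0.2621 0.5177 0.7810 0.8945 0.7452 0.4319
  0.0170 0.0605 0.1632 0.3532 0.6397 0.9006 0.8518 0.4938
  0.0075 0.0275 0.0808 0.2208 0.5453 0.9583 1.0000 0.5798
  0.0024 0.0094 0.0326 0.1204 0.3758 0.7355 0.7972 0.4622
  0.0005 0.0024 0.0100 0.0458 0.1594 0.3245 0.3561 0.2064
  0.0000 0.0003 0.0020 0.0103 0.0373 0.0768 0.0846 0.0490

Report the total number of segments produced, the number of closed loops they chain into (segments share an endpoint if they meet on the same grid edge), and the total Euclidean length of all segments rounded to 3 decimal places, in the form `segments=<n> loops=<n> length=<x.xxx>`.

segments=18 loops=1 length=14.894

cell (3,3): code 0100 → (3.569,4.000)–(4.000,3.530)
cell (3,4): code 1100 → (3.425,5.000)–(3.569,4.000)
cell (3,5): code 1000 → (4.000,5.874)–(3.425,5.000)
cell (4,3): code 0110 → (4.000,3.530)–(5.000,3.254)
cell (4,5): code 1101 → (4.261,6.000)–(4.000,5.874)
cell (4,6): code 1000 → (5.000,6.207)–(4.261,6.000)
cell (5,3): code 0110 → (5.000,3.254)–(6.000,3.647)
cell (5,6): code 1001 → (6.000,6.183)–(5.000,6.207)
cell (6,3): code 0010 → (6.000,3.647)–(6.658,4.000)
cell (6,4): code 0111 → (6.658,4.000)–(7.000,4.185)
cell (6,6): code 1001 → (7.000,6.458)–(6.000,6.183)
cell (7,4): code 0110 → (7.000,4.185)–(8.000,4.346)
cell (7,6): code 1001 → (8.000,6.743)–(7.000,6.458)
cell (8,4): code 0110 → (8.000,4.346)–(9.000,4.868)
cell (8,6): code 1001 → (9.000,6.326)–(8.000,6.743)
cell (9,4): code 0010 → (9.000,4.868)–(9.116,5.000)
cell (9,5): code 0011 → (9.116,5.000)–(9.248,6.000)
cell (9,6): code 0001 → (9.248,6.000)–(9.000,6.326)
total: 18 segments, chained into 1 closed loop(s), length Σ = 14.894021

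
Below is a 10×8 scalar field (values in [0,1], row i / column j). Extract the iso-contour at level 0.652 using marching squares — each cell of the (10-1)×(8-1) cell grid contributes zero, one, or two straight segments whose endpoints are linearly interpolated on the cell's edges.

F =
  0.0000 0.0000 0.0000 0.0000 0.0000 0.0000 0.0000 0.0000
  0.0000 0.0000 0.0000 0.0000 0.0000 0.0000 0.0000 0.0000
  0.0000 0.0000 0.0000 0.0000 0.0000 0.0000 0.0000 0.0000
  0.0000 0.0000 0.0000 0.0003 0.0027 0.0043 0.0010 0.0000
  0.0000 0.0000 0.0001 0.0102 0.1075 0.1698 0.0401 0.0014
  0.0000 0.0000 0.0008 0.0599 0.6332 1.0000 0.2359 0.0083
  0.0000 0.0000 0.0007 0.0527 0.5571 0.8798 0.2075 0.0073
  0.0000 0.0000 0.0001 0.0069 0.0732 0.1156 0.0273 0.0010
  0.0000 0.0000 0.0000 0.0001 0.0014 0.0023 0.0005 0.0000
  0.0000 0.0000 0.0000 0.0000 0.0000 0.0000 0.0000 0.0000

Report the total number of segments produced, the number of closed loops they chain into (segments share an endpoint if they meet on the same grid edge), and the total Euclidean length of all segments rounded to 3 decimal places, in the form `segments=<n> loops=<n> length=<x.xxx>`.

segments=6 loops=1 length=4.910

cell (4,4): code 0100 → (4.581,5.000)–(5.000,4.051)
cell (4,5): code 1000 → (5.000,5.455)–(4.581,5.000)
cell (5,4): code 0110 → (5.000,4.051)–(6.000,4.294)
cell (5,5): code 1001 → (6.000,5.339)–(5.000,5.455)
cell (6,4): code 0010 → (6.000,4.294)–(6.298,5.000)
cell (6,5): code 0001 → (6.298,5.000)–(6.000,5.339)
total: 6 segments, chained into 1 closed loop(s), length Σ = 4.909604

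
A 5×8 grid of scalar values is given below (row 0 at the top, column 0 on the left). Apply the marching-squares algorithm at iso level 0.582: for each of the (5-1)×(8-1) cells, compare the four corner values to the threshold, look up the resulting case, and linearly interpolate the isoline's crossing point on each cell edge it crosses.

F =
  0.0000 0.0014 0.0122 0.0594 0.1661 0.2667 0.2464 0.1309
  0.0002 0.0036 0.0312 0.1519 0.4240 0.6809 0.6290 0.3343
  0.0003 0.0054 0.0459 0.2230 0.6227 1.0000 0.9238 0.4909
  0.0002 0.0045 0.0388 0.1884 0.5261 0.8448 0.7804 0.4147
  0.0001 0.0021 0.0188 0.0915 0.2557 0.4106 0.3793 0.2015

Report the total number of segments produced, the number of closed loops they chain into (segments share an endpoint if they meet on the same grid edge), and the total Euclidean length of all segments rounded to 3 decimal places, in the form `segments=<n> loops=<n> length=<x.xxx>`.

segments=12 loops=1 length=8.908

cell (0,4): code 0100 → (0.761,5.000)–(1.000,4.615)
cell (0,5): code 1100 → (0.877,6.000)–(0.761,5.000)
cell (0,6): code 1000 → (1.000,6.159)–(0.877,6.000)
cell (1,3): code 0100 → (1.795,4.000)–(2.000,3.898)
cell (1,4): code 1110 → (1.000,4.615)–(1.795,4.000)
cell (1,6): code 1001 → (2.000,6.790)–(1.000,6.159)
cell (2,3): code 0010 → (2.000,3.898)–(2.421,4.000)
cell (2,4): code 0111 → (2.421,4.000)–(3.000,4.175)
cell (2,6): code 1001 → (3.000,6.543)–(2.000,6.790)
cell (3,4): code 0010 → (3.000,4.175)–(3.605,5.000)
cell (3,5): code 0011 → (3.605,5.000)–(3.495,6.000)
cell (3,6): code 0001 → (3.495,6.000)–(3.000,6.543)
total: 12 segments, chained into 1 closed loop(s), length Σ = 8.908308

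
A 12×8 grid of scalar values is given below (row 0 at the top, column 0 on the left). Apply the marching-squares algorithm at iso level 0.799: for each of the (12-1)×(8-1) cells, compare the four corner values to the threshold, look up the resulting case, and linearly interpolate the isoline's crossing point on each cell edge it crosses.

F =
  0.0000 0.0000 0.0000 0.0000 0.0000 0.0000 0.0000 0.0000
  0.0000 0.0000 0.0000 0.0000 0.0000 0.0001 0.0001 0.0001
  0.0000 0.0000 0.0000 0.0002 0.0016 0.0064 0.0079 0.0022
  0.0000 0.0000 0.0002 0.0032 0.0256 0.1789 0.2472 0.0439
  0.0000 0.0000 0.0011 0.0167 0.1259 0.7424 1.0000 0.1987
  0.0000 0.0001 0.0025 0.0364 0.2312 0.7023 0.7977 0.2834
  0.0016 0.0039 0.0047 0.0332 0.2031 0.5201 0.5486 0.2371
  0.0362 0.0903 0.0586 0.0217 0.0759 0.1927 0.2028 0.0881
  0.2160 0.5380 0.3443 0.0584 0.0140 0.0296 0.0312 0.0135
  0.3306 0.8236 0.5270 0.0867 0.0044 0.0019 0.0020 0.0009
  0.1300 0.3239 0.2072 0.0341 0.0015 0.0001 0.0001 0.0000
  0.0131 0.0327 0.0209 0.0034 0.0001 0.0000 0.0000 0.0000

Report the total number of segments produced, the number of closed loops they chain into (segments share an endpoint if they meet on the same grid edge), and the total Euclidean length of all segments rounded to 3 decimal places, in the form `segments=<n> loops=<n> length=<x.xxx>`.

segments=8 loops=2 length=3.865

cell (3,5): code 0100 → (3.733,6.000)–(4.000,5.220)
cell (3,6): code 1000 → (4.000,6.251)–(3.733,6.000)
cell (4,5): code 0010 → (4.000,5.220)–(4.994,6.000)
cell (4,6): code 0001 → (4.994,6.000)–(4.000,6.251)
cell (8,0): code 0100 → (8.914,1.000)–(9.000,0.950)
cell (8,1): code 1000 → (9.000,1.083)–(8.914,1.000)
cell (9,0): code 0010 → (9.000,0.950)–(9.049,1.000)
cell (9,1): code 0001 → (9.049,1.000)–(9.000,1.083)
total: 8 segments, chained into 2 closed loop(s), length Σ = 3.864801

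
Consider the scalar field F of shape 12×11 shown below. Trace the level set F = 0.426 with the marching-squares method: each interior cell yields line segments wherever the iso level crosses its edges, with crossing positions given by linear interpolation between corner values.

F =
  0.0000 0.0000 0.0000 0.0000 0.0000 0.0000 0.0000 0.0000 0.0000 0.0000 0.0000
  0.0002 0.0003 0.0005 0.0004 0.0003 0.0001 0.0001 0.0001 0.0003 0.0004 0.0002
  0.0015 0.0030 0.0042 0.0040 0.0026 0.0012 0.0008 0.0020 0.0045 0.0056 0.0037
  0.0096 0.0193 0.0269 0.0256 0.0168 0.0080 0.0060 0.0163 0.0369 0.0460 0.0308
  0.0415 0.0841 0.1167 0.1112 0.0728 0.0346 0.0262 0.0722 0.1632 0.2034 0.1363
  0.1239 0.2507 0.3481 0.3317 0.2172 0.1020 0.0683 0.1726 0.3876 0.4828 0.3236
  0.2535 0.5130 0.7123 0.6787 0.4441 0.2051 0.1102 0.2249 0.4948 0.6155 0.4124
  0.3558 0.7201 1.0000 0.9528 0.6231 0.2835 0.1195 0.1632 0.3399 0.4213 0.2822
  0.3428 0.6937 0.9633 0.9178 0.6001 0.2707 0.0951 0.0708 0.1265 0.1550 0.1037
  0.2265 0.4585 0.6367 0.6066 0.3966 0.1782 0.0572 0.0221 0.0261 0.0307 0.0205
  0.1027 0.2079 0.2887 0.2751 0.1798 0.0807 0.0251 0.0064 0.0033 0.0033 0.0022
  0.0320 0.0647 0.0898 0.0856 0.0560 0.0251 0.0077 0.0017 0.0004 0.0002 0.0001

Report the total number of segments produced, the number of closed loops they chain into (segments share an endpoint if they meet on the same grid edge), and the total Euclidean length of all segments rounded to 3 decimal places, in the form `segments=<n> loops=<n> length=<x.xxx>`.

cell (4,8): code 0100 → (4.797,9.000)–(5.000,8.403)
cell (4,9): code 1000 → (5.000,9.357)–(4.797,9.000)
cell (5,0): code 0100 → (5.668,1.000)–(6.000,0.665)
cell (5,1): code 1100 → (5.214,2.000)–(5.668,1.000)
cell (5,2): code 1100 → (5.272,3.000)–(5.214,2.000)
cell (5,3): code 1100 → (5.920,4.000)–(5.272,3.000)
cell (5,4): code 1000 → (6.000,4.076)–(5.920,4.000)
cell (5,7): code 0100 → (5.358,8.000)–(6.000,7.745)
cell (5,8): code 1110 → (5.000,8.403)–(5.358,8.000)
cell (5,9): code 1001 → (6.000,9.933)–(5.000,9.357)
cell (6,0): code 0110 → (6.000,0.665)–(7.000,0.193)
cell (6,4): code 1001 → (7.000,4.580)–(6.000,4.076)
cell (6,7): code 0010 → (6.000,7.745)–(6.444,8.000)
cell (6,8): code 0011 → (6.444,8.000)–(6.976,9.000)
cell (6,9): code 0001 → (6.976,9.000)–(6.000,9.933)
cell (7,0): code 0110 → (7.000,0.193)–(8.000,0.237)
cell (7,4): code 1001 → (8.000,4.529)–(7.000,4.580)
cell (8,0): code 0110 → (8.000,0.237)–(9.000,0.860)
cell (8,3): code 1011 → (9.000,3.860)–(8.856,4.000)
cell (8,4): code 0001 → (8.856,4.000)–(8.000,4.529)
cell (9,0): code 0010 → (9.000,0.860)–(9.130,1.000)
cell (9,1): code 0011 → (9.130,1.000)–(9.605,2.000)
cell (9,2): code 0011 → (9.605,2.000)–(9.545,3.000)
cell (9,3): code 0001 → (9.545,3.000)–(9.000,3.860)
total: 24 segments, chained into 2 closed loop(s), length Σ = 20.224744

segments=24 loops=2 length=20.225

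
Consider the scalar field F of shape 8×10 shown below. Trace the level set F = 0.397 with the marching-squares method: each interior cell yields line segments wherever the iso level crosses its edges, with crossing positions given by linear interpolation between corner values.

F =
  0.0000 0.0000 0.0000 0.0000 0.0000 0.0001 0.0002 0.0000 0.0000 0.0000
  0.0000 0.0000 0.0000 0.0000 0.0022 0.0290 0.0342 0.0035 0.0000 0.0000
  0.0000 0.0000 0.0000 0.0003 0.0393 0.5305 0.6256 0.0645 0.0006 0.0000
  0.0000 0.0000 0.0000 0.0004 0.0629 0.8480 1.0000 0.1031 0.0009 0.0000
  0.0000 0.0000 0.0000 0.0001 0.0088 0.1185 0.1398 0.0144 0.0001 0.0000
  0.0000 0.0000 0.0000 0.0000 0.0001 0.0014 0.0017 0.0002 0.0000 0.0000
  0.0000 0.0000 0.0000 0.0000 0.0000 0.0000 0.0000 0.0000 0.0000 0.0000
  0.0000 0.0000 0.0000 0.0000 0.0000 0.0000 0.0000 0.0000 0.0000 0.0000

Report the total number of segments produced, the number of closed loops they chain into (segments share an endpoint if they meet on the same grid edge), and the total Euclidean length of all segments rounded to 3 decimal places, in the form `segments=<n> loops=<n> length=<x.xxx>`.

cell (1,4): code 0100 → (1.734,5.000)–(2.000,4.728)
cell (1,5): code 1100 → (1.613,6.000)–(1.734,5.000)
cell (1,6): code 1000 → (2.000,6.407)–(1.613,6.000)
cell (2,4): code 0110 → (2.000,4.728)–(3.000,4.426)
cell (2,6): code 1001 → (3.000,6.672)–(2.000,6.407)
cell (3,4): code 0010 → (3.000,4.426)–(3.618,5.000)
cell (3,5): code 0011 → (3.618,5.000)–(3.701,6.000)
cell (3,6): code 0001 → (3.701,6.000)–(3.000,6.672)
total: 8 segments, chained into 1 closed loop(s), length Σ = 6.847176

segments=8 loops=1 length=6.847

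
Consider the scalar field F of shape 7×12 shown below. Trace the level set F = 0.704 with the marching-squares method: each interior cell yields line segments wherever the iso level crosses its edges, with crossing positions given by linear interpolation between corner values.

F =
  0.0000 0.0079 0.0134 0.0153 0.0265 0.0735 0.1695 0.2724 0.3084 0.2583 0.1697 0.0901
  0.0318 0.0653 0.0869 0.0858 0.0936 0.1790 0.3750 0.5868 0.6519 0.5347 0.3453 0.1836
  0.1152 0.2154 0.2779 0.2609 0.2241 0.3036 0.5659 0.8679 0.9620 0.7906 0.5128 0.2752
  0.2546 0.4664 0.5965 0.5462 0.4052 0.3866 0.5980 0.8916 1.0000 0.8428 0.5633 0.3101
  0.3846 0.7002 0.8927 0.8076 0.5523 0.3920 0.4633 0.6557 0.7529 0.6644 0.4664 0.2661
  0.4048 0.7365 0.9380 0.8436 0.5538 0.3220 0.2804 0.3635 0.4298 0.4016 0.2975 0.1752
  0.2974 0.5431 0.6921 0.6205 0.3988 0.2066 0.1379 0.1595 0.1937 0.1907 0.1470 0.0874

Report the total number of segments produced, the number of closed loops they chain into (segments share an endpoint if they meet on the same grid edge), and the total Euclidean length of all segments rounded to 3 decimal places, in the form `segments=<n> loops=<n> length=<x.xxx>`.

segments=22 loops=2 length=17.584

cell (1,6): code 0100 → (1.417,7.000)–(2.000,6.457)
cell (1,7): code 1100 → (1.168,8.000)–(1.417,7.000)
cell (1,8): code 1100 → (1.662,9.000)–(1.168,8.000)
cell (1,9): code 1000 → (2.000,9.312)–(1.662,9.000)
cell (2,6): code 0110 → (2.000,6.457)–(3.000,6.361)
cell (2,9): code 1001 → (3.000,9.497)–(2.000,9.312)
cell (3,1): code 0100 → (3.363,2.000)–(4.000,1.020)
cell (3,2): code 1100 → (3.604,3.000)–(3.363,2.000)
cell (3,3): code 1000 → (4.000,3.406)–(3.604,3.000)
cell (3,6): code 0010 → (3.000,6.361)–(3.795,7.000)
cell (3,7): code 0111 → (3.795,7.000)–(4.000,7.497)
cell (3,8): code 1011 → (4.000,8.553)–(3.778,9.000)
cell (3,9): code 0001 → (3.778,9.000)–(3.000,9.497)
cell (4,0): code 0100 → (4.105,1.000)–(5.000,0.902)
cell (4,1): code 1110 → (4.000,1.020)–(4.105,1.000)
cell (4,3): code 1001 → (5.000,3.482)–(4.000,3.406)
cell (4,7): code 0010 → (4.000,7.497)–(4.151,8.000)
cell (4,8): code 0001 → (4.151,8.000)–(4.000,8.553)
cell (5,0): code 0010 → (5.000,0.902)–(5.168,1.000)
cell (5,1): code 0011 → (5.168,1.000)–(5.952,2.000)
cell (5,2): code 0011 → (5.952,2.000)–(5.626,3.000)
cell (5,3): code 0001 → (5.626,3.000)–(5.000,3.482)
total: 22 segments, chained into 2 closed loop(s), length Σ = 17.583595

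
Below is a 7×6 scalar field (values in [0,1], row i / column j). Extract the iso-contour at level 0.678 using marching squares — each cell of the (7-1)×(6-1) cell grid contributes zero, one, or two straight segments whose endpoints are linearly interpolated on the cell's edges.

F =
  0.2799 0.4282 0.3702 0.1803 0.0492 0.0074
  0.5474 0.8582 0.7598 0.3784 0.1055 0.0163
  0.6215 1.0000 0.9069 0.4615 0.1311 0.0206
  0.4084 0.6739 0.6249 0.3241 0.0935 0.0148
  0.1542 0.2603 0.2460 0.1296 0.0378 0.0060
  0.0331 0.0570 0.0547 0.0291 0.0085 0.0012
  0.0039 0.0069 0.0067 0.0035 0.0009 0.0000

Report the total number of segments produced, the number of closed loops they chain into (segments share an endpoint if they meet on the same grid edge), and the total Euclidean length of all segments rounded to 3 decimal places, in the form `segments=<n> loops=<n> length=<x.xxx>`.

segments=8 loops=1 length=7.396

cell (0,0): code 0100 → (0.581,1.000)–(1.000,0.420)
cell (0,1): code 1100 → (0.790,2.000)–(0.581,1.000)
cell (0,2): code 1000 → (1.000,2.214)–(0.790,2.000)
cell (1,0): code 0110 → (1.000,0.420)–(2.000,0.149)
cell (1,2): code 1001 → (2.000,2.514)–(1.000,2.214)
cell (2,0): code 0010 → (2.000,0.149)–(2.987,1.000)
cell (2,1): code 0011 → (2.987,1.000)–(2.812,2.000)
cell (2,2): code 0001 → (2.812,2.000)–(2.000,2.514)
total: 8 segments, chained into 1 closed loop(s), length Σ = 7.396476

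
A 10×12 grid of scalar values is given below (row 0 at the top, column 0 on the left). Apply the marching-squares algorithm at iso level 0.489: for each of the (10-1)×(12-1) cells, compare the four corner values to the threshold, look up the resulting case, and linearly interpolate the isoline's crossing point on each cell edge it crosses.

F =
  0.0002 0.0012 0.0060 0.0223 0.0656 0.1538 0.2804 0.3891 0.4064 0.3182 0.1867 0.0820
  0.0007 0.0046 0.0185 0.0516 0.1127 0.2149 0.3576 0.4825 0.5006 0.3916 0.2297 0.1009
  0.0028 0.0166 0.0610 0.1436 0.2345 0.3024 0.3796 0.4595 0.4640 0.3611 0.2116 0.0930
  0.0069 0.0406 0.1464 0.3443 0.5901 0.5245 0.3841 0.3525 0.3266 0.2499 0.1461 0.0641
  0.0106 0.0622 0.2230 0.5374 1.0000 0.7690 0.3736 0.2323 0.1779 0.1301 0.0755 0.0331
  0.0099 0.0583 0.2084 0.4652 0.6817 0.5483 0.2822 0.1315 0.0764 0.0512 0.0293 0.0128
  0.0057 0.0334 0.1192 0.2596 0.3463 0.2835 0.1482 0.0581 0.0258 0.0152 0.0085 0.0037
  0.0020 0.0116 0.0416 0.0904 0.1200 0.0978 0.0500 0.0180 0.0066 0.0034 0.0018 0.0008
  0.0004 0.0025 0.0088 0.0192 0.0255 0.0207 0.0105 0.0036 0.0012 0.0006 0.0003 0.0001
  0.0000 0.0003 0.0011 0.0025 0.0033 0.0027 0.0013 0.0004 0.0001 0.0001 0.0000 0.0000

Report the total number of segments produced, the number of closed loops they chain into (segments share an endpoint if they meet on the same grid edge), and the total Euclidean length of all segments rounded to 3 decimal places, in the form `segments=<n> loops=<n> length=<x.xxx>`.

cell (0,7): code 0100 → (0.877,8.000)–(1.000,7.359)
cell (0,8): code 1000 → (1.000,8.106)–(0.877,8.000)
cell (1,7): code 0010 → (1.000,7.359)–(1.317,8.000)
cell (1,8): code 0001 → (1.317,8.000)–(1.000,8.106)
cell (2,3): code 0100 → (2.716,4.000)–(3.000,3.589)
cell (2,4): code 1100 → (2.840,5.000)–(2.716,4.000)
cell (2,5): code 1000 → (3.000,5.253)–(2.840,5.000)
cell (3,2): code 0100 → (3.749,3.000)–(4.000,2.846)
cell (3,3): code 1110 → (3.000,3.589)–(3.749,3.000)
cell (3,5): code 1001 → (4.000,5.708)–(3.000,5.253)
cell (4,2): code 0010 → (4.000,2.846)–(4.670,3.000)
cell (4,3): code 0111 → (4.670,3.000)–(5.000,3.110)
cell (4,5): code 1001 → (5.000,5.223)–(4.000,5.708)
cell (5,3): code 0010 → (5.000,3.110)–(5.575,4.000)
cell (5,4): code 0011 → (5.575,4.000)–(5.224,5.000)
cell (5,5): code 0001 → (5.224,5.000)–(5.000,5.223)
total: 16 segments, chained into 2 closed loop(s), length Σ = 10.599208

segments=16 loops=2 length=10.599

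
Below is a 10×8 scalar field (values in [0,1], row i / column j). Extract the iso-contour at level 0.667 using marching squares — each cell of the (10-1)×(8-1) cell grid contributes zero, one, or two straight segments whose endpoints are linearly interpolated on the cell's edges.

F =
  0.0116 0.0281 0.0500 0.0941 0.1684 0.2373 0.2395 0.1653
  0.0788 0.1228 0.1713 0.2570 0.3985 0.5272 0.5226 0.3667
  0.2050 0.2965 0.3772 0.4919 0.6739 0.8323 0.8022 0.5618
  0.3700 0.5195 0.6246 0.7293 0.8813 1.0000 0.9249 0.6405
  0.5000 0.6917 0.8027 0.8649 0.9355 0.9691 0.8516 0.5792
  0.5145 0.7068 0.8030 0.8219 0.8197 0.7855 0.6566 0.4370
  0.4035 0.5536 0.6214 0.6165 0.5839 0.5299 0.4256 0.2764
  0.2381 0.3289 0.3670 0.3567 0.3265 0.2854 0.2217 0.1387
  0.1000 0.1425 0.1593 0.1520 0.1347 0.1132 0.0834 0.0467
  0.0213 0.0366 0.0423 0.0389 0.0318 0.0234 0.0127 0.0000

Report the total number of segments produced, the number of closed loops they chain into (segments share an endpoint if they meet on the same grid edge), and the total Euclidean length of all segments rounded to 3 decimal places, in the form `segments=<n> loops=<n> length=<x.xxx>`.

segments=20 loops=1 length=16.460

cell (1,3): code 0100 → (1.975,4.000)–(2.000,3.962)
cell (1,4): code 1100 → (1.458,5.000)–(1.975,4.000)
cell (1,5): code 1100 → (1.516,6.000)–(1.458,5.000)
cell (1,6): code 1000 → (2.000,6.562)–(1.516,6.000)
cell (2,2): code 0100 → (2.738,3.000)–(3.000,2.405)
cell (2,3): code 1110 → (2.000,3.962)–(2.738,3.000)
cell (2,6): code 1001 → (3.000,6.907)–(2.000,6.562)
cell (3,0): code 0100 → (3.857,1.000)–(4.000,0.871)
cell (3,1): code 1100 → (3.238,2.000)–(3.857,1.000)
cell (3,2): code 1110 → (3.000,2.405)–(3.238,2.000)
cell (3,6): code 1001 → (4.000,6.678)–(3.000,6.907)
cell (4,0): code 0110 → (4.000,0.871)–(5.000,0.793)
cell (4,5): code 1011 → (5.000,5.919)–(4.947,6.000)
cell (4,6): code 0001 → (4.947,6.000)–(4.000,6.678)
cell (5,0): code 0010 → (5.000,0.793)–(5.260,1.000)
cell (5,1): code 0011 → (5.260,1.000)–(5.749,2.000)
cell (5,2): code 0011 → (5.749,2.000)–(5.754,3.000)
cell (5,3): code 0011 → (5.754,3.000)–(5.648,4.000)
cell (5,4): code 0011 → (5.648,4.000)–(5.464,5.000)
cell (5,5): code 0001 → (5.464,5.000)–(5.000,5.919)
total: 20 segments, chained into 1 closed loop(s), length Σ = 16.460427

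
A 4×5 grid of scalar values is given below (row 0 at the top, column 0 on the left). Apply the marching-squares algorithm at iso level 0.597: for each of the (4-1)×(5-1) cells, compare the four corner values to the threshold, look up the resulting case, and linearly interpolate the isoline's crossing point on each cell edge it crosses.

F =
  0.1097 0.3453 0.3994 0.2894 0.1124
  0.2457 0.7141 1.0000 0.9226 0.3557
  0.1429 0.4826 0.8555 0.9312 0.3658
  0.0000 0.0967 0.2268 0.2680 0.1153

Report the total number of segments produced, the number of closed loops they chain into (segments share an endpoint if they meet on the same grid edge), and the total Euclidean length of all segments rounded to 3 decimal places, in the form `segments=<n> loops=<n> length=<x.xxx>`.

cell (0,0): code 0100 → (0.682,1.000)–(1.000,0.750)
cell (0,1): code 1100 → (0.329,2.000)–(0.682,1.000)
cell (0,2): code 1100 → (0.486,3.000)–(0.329,2.000)
cell (0,3): code 1000 → (1.000,3.574)–(0.486,3.000)
cell (1,0): code 0010 → (1.000,0.750)–(1.506,1.000)
cell (1,1): code 0111 → (1.506,1.000)–(2.000,1.307)
cell (1,3): code 1001 → (2.000,3.591)–(1.000,3.574)
cell (2,1): code 0010 → (2.000,1.307)–(2.411,2.000)
cell (2,2): code 0011 → (2.411,2.000)–(2.504,3.000)
cell (2,3): code 0001 → (2.504,3.000)–(2.000,3.591)
total: 10 segments, chained into 1 closed loop(s), length Σ = 7.980921

segments=10 loops=1 length=7.981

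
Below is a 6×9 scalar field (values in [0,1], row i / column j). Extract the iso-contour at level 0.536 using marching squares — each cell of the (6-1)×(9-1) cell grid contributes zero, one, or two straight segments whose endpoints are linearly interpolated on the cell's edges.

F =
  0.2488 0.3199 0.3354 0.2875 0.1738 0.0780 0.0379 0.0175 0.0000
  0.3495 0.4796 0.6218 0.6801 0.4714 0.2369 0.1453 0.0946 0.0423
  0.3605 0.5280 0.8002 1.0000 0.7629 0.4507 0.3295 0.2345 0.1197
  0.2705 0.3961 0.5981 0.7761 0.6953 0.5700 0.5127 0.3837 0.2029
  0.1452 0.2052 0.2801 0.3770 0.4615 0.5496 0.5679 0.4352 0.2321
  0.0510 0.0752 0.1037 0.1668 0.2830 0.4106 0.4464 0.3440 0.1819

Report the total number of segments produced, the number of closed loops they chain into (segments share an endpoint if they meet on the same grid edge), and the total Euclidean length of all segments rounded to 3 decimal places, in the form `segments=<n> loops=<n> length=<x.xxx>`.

segments=18 loops=1 length=13.707

cell (0,1): code 0100 → (0.700,2.000)–(1.000,1.397)
cell (0,2): code 1100 → (0.633,3.000)–(0.700,2.000)
cell (0,3): code 1000 → (1.000,3.690)–(0.633,3.000)
cell (1,1): code 0110 → (1.000,1.397)–(2.000,1.029)
cell (1,3): code 1101 → (1.222,4.000)–(1.000,3.690)
cell (1,4): code 1000 → (2.000,4.727)–(1.222,4.000)
cell (2,1): code 0110 → (2.000,1.029)–(3.000,1.693)
cell (2,4): code 1101 → (2.715,5.000)–(2.000,4.727)
cell (2,5): code 1000 → (3.000,5.593)–(2.715,5.000)
cell (3,1): code 0010 → (3.000,1.693)–(3.195,2.000)
cell (3,2): code 0011 → (3.195,2.000)–(3.602,3.000)
cell (3,3): code 0011 → (3.602,3.000)–(3.681,4.000)
cell (3,4): code 0111 → (3.681,4.000)–(4.000,4.846)
cell (3,5): code 1101 → (3.422,6.000)–(3.000,5.593)
cell (3,6): code 1000 → (4.000,6.240)–(3.422,6.000)
cell (4,4): code 0010 → (4.000,4.846)–(4.098,5.000)
cell (4,5): code 0011 → (4.098,5.000)–(4.263,6.000)
cell (4,6): code 0001 → (4.263,6.000)–(4.000,6.240)
total: 18 segments, chained into 1 closed loop(s), length Σ = 13.707103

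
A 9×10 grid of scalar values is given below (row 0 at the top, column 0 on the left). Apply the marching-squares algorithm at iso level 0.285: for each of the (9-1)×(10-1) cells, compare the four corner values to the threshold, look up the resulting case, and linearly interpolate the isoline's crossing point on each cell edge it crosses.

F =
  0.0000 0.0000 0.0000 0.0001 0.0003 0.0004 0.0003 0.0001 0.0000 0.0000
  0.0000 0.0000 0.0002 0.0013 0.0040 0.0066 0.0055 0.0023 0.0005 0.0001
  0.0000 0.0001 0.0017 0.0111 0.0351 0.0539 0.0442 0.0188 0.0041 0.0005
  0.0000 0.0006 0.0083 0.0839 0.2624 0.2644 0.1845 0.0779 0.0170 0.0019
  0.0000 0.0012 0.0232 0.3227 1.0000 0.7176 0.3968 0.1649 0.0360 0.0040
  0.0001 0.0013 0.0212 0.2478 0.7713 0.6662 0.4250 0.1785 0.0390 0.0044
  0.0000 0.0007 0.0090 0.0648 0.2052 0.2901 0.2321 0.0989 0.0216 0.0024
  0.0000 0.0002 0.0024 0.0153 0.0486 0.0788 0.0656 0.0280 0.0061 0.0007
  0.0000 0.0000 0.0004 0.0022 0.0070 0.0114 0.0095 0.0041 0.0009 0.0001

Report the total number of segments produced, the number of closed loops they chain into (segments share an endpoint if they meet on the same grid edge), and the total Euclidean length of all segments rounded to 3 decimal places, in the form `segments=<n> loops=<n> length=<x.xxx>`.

cell (3,2): code 0100 → (3.842,3.000)–(4.000,2.874)
cell (3,3): code 1100 → (3.031,4.000)–(3.842,3.000)
cell (3,4): code 1100 → (3.045,5.000)–(3.031,4.000)
cell (3,5): code 1100 → (3.473,6.000)–(3.045,5.000)
cell (3,6): code 1000 → (4.000,6.482)–(3.473,6.000)
cell (4,2): code 0010 → (4.000,2.874)–(4.503,3.000)
cell (4,3): code 0111 → (4.503,3.000)–(5.000,3.071)
cell (4,6): code 1001 → (5.000,6.568)–(4.000,6.482)
cell (5,3): code 0010 → (5.000,3.071)–(5.859,4.000)
cell (5,4): code 0111 → (5.859,4.000)–(6.000,4.940)
cell (5,5): code 1011 → (6.000,5.088)–(5.726,6.000)
cell (5,6): code 0001 → (5.726,6.000)–(5.000,6.568)
cell (6,4): code 0010 → (6.000,4.940)–(6.024,5.000)
cell (6,5): code 0001 → (6.024,5.000)–(6.000,5.088)
total: 14 segments, chained into 1 closed loop(s), length Σ = 10.561372

segments=14 loops=1 length=10.561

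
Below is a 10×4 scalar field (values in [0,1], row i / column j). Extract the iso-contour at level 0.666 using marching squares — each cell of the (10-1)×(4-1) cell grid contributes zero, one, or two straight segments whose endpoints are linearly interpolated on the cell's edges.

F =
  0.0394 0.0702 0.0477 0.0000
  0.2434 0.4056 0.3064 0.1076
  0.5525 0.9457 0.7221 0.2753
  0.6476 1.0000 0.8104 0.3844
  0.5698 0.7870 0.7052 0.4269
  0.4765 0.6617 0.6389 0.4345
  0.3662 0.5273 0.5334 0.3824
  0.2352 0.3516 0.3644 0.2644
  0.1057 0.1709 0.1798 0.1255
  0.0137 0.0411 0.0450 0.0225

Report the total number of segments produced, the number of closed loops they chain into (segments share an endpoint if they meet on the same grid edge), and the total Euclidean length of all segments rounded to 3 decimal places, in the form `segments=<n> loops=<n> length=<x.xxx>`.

cell (1,0): code 0100 → (1.482,1.000)–(2.000,0.289)
cell (1,1): code 1100 → (1.865,2.000)–(1.482,1.000)
cell (1,2): code 1000 → (2.000,2.126)–(1.865,2.000)
cell (2,0): code 0110 → (2.000,0.289)–(3.000,0.052)
cell (2,2): code 1001 → (3.000,2.339)–(2.000,2.126)
cell (3,0): code 0110 → (3.000,0.052)–(4.000,0.443)
cell (3,2): code 1001 → (4.000,2.141)–(3.000,2.339)
cell (4,0): code 0010 → (4.000,0.443)–(4.966,1.000)
cell (4,1): code 0011 → (4.966,1.000)–(4.591,2.000)
cell (4,2): code 0001 → (4.591,2.000)–(4.000,2.141)
total: 10 segments, chained into 1 closed loop(s), length Σ = 9.068606

segments=10 loops=1 length=9.069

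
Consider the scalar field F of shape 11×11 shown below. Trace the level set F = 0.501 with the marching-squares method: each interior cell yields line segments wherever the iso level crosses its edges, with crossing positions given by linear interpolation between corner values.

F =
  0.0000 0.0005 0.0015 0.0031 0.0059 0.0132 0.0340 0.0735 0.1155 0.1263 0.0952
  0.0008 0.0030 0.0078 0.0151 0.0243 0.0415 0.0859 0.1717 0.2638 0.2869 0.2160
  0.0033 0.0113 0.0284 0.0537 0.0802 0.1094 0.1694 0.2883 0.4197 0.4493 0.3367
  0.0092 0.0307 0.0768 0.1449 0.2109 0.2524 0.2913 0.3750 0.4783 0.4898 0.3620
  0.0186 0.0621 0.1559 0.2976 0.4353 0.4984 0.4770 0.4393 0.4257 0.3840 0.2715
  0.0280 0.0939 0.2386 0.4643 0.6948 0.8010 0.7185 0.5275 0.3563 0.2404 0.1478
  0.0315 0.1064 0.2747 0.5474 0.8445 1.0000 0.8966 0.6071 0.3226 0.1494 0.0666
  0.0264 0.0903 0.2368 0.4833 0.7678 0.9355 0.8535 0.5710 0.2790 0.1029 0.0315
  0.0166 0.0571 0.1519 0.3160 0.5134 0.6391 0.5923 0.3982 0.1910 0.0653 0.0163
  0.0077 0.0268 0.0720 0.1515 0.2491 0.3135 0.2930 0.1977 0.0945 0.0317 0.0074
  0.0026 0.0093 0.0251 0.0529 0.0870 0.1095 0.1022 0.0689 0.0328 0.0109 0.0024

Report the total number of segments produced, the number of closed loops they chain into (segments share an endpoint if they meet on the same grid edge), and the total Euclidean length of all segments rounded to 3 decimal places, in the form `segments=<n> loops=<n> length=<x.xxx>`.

cell (4,3): code 0100 → (4.253,4.000)–(5.000,3.159)
cell (4,4): code 1100 → (4.009,5.000)–(4.253,4.000)
cell (4,5): code 1100 → (4.099,6.000)–(4.009,5.000)
cell (4,6): code 1100 → (4.700,7.000)–(4.099,6.000)
cell (4,7): code 1000 → (5.000,7.155)–(4.700,7.000)
cell (5,2): code 0100 → (5.442,3.000)–(6.000,2.830)
cell (5,3): code 1110 → (5.000,3.159)–(5.442,3.000)
cell (5,7): code 1001 → (6.000,7.373)–(5.000,7.155)
cell (6,2): code 0010 → (6.000,2.830)–(6.724,3.000)
cell (6,3): code 0111 → (6.724,3.000)–(7.000,3.062)
cell (6,7): code 1001 → (7.000,7.240)–(6.000,7.373)
cell (7,3): code 0110 → (7.000,3.062)–(8.000,3.937)
cell (7,6): code 1011 → (8.000,6.470)–(7.405,7.000)
cell (7,7): code 0001 → (7.405,7.000)–(7.000,7.240)
cell (8,3): code 0010 → (8.000,3.937)–(8.047,4.000)
cell (8,4): code 0011 → (8.047,4.000)–(8.424,5.000)
cell (8,5): code 0011 → (8.424,5.000)–(8.305,6.000)
cell (8,6): code 0001 → (8.305,6.000)–(8.000,6.470)
total: 18 segments, chained into 1 closed loop(s), length Σ = 14.085437

segments=18 loops=1 length=14.085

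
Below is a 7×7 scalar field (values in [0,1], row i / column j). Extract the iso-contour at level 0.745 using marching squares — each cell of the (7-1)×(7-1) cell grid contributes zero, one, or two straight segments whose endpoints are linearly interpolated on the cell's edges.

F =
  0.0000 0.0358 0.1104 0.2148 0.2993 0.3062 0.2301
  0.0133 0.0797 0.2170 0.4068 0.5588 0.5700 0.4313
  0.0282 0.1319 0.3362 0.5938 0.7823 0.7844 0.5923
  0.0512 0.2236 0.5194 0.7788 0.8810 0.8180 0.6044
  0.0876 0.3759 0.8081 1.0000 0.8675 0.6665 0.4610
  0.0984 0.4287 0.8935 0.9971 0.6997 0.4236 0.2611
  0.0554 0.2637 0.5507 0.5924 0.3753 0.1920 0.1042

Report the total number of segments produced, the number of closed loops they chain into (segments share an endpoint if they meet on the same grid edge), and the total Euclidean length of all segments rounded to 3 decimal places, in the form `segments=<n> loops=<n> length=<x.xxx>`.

segments=16 loops=1 length=11.469

cell (1,3): code 0100 → (1.833,4.000)–(2.000,3.802)
cell (1,4): code 1100 → (1.816,5.000)–(1.833,4.000)
cell (1,5): code 1000 → (2.000,5.205)–(1.816,5.000)
cell (2,2): code 0100 → (2.817,3.000)–(3.000,2.870)
cell (2,3): code 1110 → (2.000,3.802)–(2.817,3.000)
cell (2,5): code 1001 → (3.000,5.342)–(2.000,5.205)
cell (3,1): code 0100 → (3.781,2.000)–(4.000,1.854)
cell (3,2): code 1110 → (3.000,2.870)–(3.781,2.000)
cell (3,4): code 1011 → (4.000,4.609)–(3.482,5.000)
cell (3,5): code 0001 → (3.482,5.000)–(3.000,5.342)
cell (4,1): code 0110 → (4.000,1.854)–(5.000,1.681)
cell (4,3): code 1011 → (5.000,3.848)–(4.730,4.000)
cell (4,4): code 0001 → (4.730,4.000)–(4.000,4.609)
cell (5,1): code 0010 → (5.000,1.681)–(5.433,2.000)
cell (5,2): code 0011 → (5.433,2.000)–(5.623,3.000)
cell (5,3): code 0001 → (5.623,3.000)–(5.000,3.848)
total: 16 segments, chained into 1 closed loop(s), length Σ = 11.468839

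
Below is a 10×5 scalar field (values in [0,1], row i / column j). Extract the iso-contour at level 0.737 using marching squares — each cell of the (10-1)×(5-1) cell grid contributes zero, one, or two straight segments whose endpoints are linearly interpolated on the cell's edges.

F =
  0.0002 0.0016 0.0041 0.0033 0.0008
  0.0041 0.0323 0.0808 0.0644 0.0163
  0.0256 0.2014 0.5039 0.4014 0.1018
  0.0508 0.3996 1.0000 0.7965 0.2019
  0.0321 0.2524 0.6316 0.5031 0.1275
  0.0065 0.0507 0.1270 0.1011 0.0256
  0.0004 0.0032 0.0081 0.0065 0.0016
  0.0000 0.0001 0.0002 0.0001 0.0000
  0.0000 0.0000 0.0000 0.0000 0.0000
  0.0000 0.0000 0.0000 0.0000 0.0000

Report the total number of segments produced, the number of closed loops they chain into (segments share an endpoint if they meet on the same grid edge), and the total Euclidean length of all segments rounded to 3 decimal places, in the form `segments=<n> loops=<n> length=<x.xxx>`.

segments=6 loops=1 length=4.125

cell (2,1): code 0100 → (2.470,2.000)–(3.000,1.562)
cell (2,2): code 1100 → (2.849,3.000)–(2.470,2.000)
cell (2,3): code 1000 → (3.000,3.100)–(2.849,3.000)
cell (3,1): code 0010 → (3.000,1.562)–(3.714,2.000)
cell (3,2): code 0011 → (3.714,2.000)–(3.203,3.000)
cell (3,3): code 0001 → (3.203,3.000)–(3.000,3.100)
total: 6 segments, chained into 1 closed loop(s), length Σ = 4.124865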